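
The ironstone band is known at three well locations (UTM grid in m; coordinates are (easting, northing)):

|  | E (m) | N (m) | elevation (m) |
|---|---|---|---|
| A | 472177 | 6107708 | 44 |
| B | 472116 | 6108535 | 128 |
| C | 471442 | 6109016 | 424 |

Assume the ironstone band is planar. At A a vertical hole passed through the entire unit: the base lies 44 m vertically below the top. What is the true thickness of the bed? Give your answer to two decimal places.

40.94 m

Two edge vectors: A→B = (-61, 827, 84), A→C = (-735, 1308, 380).
Normal n = (A→B) × (A→C) = (204388, -38560, 528057).
So ∂z/∂E = −n_x/n_z = −0.38706 and ∂z/∂N = −n_y/n_z = 0.07302.
|∇z| = √(a²+b²) = 0.39388, so dip δ = arctan(0.39388) = 21.50°.
True thickness = vertical thickness × cos δ = 44 × cos 21.50° = 40.94 m.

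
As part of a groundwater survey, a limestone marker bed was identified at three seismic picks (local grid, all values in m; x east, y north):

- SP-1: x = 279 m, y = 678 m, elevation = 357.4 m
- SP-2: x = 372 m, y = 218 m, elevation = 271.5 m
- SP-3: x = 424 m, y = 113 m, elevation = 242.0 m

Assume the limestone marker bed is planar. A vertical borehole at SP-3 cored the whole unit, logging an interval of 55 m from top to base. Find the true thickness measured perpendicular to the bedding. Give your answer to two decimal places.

Let the plane be z = a·x + b·y + c.
SP-2−SP-1: 93a − 460b = −85.9;  SP-3−SP-1: 145a − 565b = −115.4.
Solving gives a = −0.32148, b = 0.12174.
|∇z| = √(a²+b²) = 0.34376, so dip δ = arctan(0.34376) = 18.97°.
True thickness = vertical thickness × cos δ = 55 × cos 18.97° = 52.01 m.

52.01 m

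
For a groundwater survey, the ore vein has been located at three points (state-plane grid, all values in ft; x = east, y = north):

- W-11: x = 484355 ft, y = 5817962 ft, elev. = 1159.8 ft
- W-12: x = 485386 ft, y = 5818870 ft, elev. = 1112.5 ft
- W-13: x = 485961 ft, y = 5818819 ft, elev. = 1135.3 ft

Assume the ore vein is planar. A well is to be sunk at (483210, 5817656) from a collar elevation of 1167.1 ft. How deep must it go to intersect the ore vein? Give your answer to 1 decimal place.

16.7 ft

Let the plane be z = a·x + b·y + c.
W-12−W-11: 1031a + 908b = −47.3;  W-13−W-11: 1606a + 857b = −24.5.
Solving gives a = 0.031826526, b = −0.088230340.
Then c = 1159.8 − a·484355 − b·5817962 = 499065.23.
At (483210, 5817656): z_contact = 15378.90 − 513293.77 + 499065.23 = 1150.36 ft.
Depth below ground = 1167.1 − 1150.36 = 16.7 ft.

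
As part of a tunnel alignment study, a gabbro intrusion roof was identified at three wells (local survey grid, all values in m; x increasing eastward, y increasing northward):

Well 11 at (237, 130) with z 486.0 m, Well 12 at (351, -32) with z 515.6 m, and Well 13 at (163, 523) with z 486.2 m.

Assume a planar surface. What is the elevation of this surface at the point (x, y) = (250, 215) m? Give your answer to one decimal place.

496.4 m

Let the plane be z = a·x + b·y + c.
Well 12−Well 11: 114a − 162b = 29.6;  Well 13−Well 11: −74a + 393b = 0.2.
Solving gives a = 0.35549, b = 0.06745.
Then c = 486 − a·237 − b·130 = 392.98.
At (250, 215): z = 88.9 + 14.5 + 392.98 = 496.4 m.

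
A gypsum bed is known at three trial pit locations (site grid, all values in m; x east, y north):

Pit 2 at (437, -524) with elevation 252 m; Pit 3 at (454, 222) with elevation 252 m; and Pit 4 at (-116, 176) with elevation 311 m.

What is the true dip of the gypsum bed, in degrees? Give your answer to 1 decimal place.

Let the plane be z = a·x + b·y + c.
Pit 3−Pit 2: 17a + 746b = 0;  Pit 4−Pit 2: −553a + 700b = 59.
Solving gives a = −0.10370, b = 0.00236.
Gradient magnitude |∇z| = √(a² + b²) = √(0.01075 + 0.00001) = 0.10373.
True dip = arctan(0.10373) = 5.9°, dipping toward E (azimuth ≈ 091°).

5.9°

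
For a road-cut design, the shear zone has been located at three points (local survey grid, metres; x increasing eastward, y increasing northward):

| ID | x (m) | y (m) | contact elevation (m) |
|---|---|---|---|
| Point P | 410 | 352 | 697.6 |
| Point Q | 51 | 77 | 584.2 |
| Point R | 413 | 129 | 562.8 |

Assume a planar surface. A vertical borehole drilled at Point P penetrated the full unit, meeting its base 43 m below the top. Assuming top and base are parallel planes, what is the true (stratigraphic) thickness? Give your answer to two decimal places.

Two edge vectors: Point P→Point Q = (-359, -275, -113.4), Point P→Point R = (3, -223, -134.8).
Normal n = (Point P→Point Q) × (Point P→Point R) = (11781.8, -48733.4, 80882).
So ∂z/∂x = −n_x/n_z = −0.14567 and ∂z/∂y = −n_y/n_z = 0.60252.
|∇z| = √(a²+b²) = 0.61988, so dip δ = arctan(0.61988) = 31.79°.
True thickness = vertical thickness × cos δ = 43 × cos 31.79° = 36.55 m.

36.55 m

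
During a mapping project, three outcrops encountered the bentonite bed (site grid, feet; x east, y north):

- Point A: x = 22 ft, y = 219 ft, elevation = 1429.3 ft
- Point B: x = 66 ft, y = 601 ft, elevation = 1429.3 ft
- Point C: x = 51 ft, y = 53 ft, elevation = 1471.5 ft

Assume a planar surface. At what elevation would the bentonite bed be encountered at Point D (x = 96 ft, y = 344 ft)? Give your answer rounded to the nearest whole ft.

1482 ft

Let the plane be z = a·x + b·y + c.
Point B−Point A: 44a + 382b = 0;  Point C−Point A: 29a − 166b = 42.2.
Solving gives a = 0.87697, b = −0.10101.
Then c = 1429.3 − a·22 − b·219 = 1432.13.
At (96, 344): z = 84.2 − 34.7 + 1432.13 = 1481.6 ft.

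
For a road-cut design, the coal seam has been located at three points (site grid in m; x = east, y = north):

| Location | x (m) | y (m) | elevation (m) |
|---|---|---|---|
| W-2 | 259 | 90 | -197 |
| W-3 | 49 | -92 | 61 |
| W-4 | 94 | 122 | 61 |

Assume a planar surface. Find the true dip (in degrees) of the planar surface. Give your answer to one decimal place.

Two edge vectors: W-2→W-3 = (-210, -182, 258), W-2→W-4 = (-165, 32, 258).
Normal n = (W-2→W-3) × (W-2→W-4) = (-55212, 11610, -36750).
So ∂z/∂x = −n_x/n_z = −1.50237 and ∂z/∂y = −n_y/n_z = 0.31592.
Gradient magnitude |∇z| = √(a² + b²) = √(2.25711 + 0.09980) = 1.53522.
True dip = arctan(1.53522) = 56.9°, dipping toward ESE (azimuth ≈ 102°).

56.9°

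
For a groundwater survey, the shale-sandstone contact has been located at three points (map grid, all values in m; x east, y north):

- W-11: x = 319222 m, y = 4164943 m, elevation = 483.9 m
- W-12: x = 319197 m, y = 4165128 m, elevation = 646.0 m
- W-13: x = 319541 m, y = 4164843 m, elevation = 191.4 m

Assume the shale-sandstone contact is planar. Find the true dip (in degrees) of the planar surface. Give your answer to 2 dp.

Two edge vectors: W-11→W-12 = (-25, 185, 162.1), W-11→W-13 = (319, -100, -292.5).
Normal n = (W-11→W-12) × (W-11→W-13) = (-37902.5, 44397.4, -56515).
So ∂z/∂x = −n_x/n_z = −0.67066 and ∂z/∂y = −n_y/n_z = 0.78559.
Gradient magnitude |∇z| = √(a² + b²) = √(0.44979 + 0.61715) = 1.03292.
True dip = arctan(1.03292) = 45.93°, dipping toward SE (azimuth ≈ 140°).

45.93°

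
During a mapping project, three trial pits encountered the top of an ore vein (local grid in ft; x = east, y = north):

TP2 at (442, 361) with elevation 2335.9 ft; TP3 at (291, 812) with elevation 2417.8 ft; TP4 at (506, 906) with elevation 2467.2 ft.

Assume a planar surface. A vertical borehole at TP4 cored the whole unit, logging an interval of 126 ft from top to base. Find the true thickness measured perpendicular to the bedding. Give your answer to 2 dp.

121.92 ft

Two edge vectors: TP2→TP3 = (-151, 451, 81.9), TP2→TP4 = (64, 545, 131.3).
Normal n = (TP2→TP3) × (TP2→TP4) = (14580.8, 25067.9, -111159).
So ∂z/∂x = −n_x/n_z = 0.13117 and ∂z/∂y = −n_y/n_z = 0.22551.
|∇z| = √(a²+b²) = 0.26089, so dip δ = arctan(0.26089) = 14.62°.
True thickness = vertical thickness × cos δ = 126 × cos 14.62° = 121.92 ft.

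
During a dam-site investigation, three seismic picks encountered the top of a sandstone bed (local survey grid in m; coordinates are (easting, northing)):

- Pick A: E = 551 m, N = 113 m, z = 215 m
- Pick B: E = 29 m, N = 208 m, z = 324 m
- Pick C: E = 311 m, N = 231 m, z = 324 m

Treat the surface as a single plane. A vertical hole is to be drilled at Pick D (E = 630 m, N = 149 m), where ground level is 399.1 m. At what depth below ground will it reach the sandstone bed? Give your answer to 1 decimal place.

160.7 m

Two edge vectors: Pick A→Pick B = (-522, 95, 109), Pick A→Pick C = (-240, 118, 109).
Normal n = (Pick A→Pick B) × (Pick A→Pick C) = (-2507, 30738, -38796).
So ∂z/∂E = −n_x/n_z = −0.06462 and ∂z/∂N = −n_y/n_z = 0.79230.
Intercept c from Pick A: 215 + 35.61 − 89.53 = 161.08.
At (630, 149): z_contact = −40.71 + 118.05 + 161.08 = 238.42 m.
Depth below ground = 399.1 − 238.42 = 160.7 m.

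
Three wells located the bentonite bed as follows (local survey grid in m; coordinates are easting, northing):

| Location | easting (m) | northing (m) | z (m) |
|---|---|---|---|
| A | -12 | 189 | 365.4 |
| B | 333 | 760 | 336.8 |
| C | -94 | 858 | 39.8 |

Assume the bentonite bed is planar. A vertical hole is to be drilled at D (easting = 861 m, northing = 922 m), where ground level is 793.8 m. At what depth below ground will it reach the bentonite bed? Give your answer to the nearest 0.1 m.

Let the plane be z = a·easting + b·northing + c.
B−A: 345a + 571b = −28.6;  C−A: −82a + 669b = −325.6.
Solving gives a = 0.60075, b = −0.41306.
Then c = 365.4 − a·-12 − b·189 = 450.68.
At (861, 922): z_contact = 517.25 − 380.84 + 450.68 = 587.08 m.
Depth below ground = 793.8 − 587.08 = 206.7 m.

206.7 m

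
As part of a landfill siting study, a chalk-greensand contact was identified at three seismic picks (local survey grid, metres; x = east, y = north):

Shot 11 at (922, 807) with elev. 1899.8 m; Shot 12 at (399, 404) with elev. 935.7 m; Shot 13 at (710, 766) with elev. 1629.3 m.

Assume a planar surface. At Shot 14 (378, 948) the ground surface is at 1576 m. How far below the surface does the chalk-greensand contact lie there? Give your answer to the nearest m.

Two edge vectors: Shot 11→Shot 12 = (-523, -403, -964.1), Shot 11→Shot 13 = (-212, -41, -270.5).
Normal n = (Shot 11→Shot 12) × (Shot 11→Shot 13) = (69483.4, 62917.7, -63993).
So ∂z/∂x = −n_x/n_z = 1.08580 and ∂z/∂y = −n_y/n_z = 0.98320.
Intercept c from Shot 11: 1899.8 − 1001.10 − 793.44 = 105.26.
At (378, 948): z_contact = 410.4 + 932.1 + 105.26 = 1447.8 m.
Depth below ground = 1576 − 1447.8 = 128 m.

128 m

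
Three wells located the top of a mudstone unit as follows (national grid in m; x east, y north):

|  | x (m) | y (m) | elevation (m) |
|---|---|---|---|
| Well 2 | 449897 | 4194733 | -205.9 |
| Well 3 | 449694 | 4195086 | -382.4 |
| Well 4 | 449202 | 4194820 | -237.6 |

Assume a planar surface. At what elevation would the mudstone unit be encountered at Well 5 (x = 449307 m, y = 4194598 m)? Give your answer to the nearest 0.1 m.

-126.2 m

Two edge vectors: Well 2→Well 3 = (-203, 353, -176.5), Well 2→Well 4 = (-695, 87, -31.7).
Normal n = (Well 2→Well 3) × (Well 2→Well 4) = (4165.4, 116232.4, 227674).
So ∂z/∂x = −n_x/n_z = −0.018295458 and ∂z/∂y = −n_y/n_z = −0.510521184.
Intercept c from Well 2: -205.9 + 8231.07 + 2141500.06 = 2149525.23.
At (449307, 4194598): z = −8220.3 − 2141431.1 + 2149525.23 = -126.2 m.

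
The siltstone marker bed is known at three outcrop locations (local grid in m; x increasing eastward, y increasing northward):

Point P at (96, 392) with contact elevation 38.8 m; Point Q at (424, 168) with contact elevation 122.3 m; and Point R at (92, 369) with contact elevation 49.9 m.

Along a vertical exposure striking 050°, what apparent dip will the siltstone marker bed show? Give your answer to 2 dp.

19.50°

Two edge vectors: Point P→Point Q = (328, -224, 83.5), Point P→Point R = (-4, -23, 11.1).
Normal n = (Point P→Point Q) × (Point P→Point R) = (-565.9, -3974.8, -8440).
So ∂z/∂x = −n_x/n_z = −0.06705 and ∂z/∂y = −n_y/n_z = −0.47095.
Unit vector along 050° is (sin 50°, cos 50°) = (0.7660, 0.6428).
Slope in that direction = a·(0.7660) + b·(0.6428) = −0.35408.
Apparent dip = arctan|0.35408| = 19.50° (true dip is 25.4°, so apparent ≤ true as expected).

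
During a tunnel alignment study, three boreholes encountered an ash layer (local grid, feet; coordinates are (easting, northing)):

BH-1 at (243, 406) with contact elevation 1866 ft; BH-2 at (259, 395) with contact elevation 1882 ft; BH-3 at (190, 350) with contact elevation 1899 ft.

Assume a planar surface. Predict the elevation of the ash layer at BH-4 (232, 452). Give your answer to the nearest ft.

1819 ft

Let the plane be z = a·E + b·N + c.
BH-2−BH-1: 16a − 11b = 16;  BH-3−BH-1: −53a − 56b = 33.
Solving gives a = 0.36038, b = −0.93036.
Then c = 1866 − a·243 − b·406 = 2156.15.
At (232, 452): z = 83.6 − 420.5 + 2156.15 = 1819.2 ft.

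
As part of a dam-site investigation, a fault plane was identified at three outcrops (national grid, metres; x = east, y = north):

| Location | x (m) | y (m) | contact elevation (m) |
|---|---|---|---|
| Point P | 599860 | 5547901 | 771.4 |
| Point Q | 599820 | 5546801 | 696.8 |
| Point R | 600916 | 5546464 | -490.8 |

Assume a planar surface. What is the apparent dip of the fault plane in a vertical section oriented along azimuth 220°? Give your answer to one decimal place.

30.7°

Let the plane be z = a·x + b·y + c.
Point Q−Point P: −40a − 1100b = −74.6;  Point R−Point P: 1056a − 1437b = −1262.2.
Solving gives a = −1.05097, b = 0.10604.
Unit vector along 220° is (sin 220°, cos 220°) = (-0.6428, -0.7660).
Slope in that direction = a·(-0.6428) + b·(-0.7660) = 0.59432.
Apparent dip = arctan|0.59432| = 30.7° (true dip is 46.6°, so apparent ≤ true as expected).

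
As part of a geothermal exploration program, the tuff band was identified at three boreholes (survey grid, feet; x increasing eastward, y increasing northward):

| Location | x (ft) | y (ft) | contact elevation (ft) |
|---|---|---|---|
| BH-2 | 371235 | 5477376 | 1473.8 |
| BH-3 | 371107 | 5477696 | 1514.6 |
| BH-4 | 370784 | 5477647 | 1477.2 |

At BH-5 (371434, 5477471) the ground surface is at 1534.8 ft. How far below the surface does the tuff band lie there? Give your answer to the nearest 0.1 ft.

Two edge vectors: BH-2→BH-3 = (-128, 320, 40.8), BH-2→BH-4 = (-451, 271, 3.4).
Normal n = (BH-2→BH-3) × (BH-2→BH-4) = (-9968.8, -17965.6, 109632).
So ∂z/∂x = −n_x/n_z = 0.090929656 and ∂z/∂y = −n_y/n_z = 0.163871862.
Intercept c from BH-2: 1473.8 − 33756.27 − 897587.81 = −929870.28.
At (371434, 5477471): z_contact = 33774.37 + 897603.37 − 929870.28 = 1507.46 ft.
Depth below ground = 1534.8 − 1507.46 = 27.3 ft.

27.3 ft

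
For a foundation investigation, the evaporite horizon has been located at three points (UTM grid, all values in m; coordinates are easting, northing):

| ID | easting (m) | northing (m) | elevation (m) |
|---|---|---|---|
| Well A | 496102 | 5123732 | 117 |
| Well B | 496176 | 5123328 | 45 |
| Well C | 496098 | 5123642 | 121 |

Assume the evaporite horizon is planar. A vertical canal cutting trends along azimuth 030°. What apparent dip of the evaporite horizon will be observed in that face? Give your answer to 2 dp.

Two edge vectors: Well A→Well B = (74, -404, -72), Well A→Well C = (-4, -90, 4).
Normal n = (Well A→Well B) × (Well A→Well C) = (-8096, -8, -8276).
So ∂z/∂easting = −n_x/n_z = −0.97825 and ∂z/∂northing = −n_y/n_z = −0.00097.
Unit vector along 030° is (sin 30°, cos 30°) = (0.5000, 0.8660).
Slope in that direction = a·(0.5000) + b·(0.8660) = −0.48996.
Apparent dip = arctan|0.48996| = 26.10° (true dip is 44.4°, so apparent ≤ true as expected).

26.10°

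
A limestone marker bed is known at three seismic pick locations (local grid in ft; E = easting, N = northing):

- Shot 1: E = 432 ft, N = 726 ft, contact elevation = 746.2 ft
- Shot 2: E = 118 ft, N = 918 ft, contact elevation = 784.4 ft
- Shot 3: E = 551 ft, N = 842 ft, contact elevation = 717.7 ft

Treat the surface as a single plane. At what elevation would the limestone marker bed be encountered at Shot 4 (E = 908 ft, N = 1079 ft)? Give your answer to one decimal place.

Let the plane be z = a·E + b·N + c.
Shot 2−Shot 1: −314a + 192b = 38.2;  Shot 3−Shot 1: 119a + 116b = −28.5.
Solving gives a = −0.167081, b = −0.074288.
Then c = 746.2 − a·432 − b·726 = 872.31.
At (908, 1079): z = −151.7 − 80.2 + 872.31 = 640.4 ft.

640.4 ft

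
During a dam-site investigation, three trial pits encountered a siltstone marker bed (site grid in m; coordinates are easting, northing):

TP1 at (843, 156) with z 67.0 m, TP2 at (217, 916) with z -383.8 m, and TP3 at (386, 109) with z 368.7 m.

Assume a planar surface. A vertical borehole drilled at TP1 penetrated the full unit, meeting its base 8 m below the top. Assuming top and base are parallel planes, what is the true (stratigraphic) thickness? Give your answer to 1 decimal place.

Let the plane be z = a·easting + b·northing + c.
TP2−TP1: −626a + 760b = −450.8;  TP3−TP1: −457a − 47b = 301.7.
Solving gives a = −0.55238, b = −1.04814.
|∇z| = √(a²+b²) = 1.18479, so dip δ = arctan(1.18479) = 49.83°.
True thickness = vertical thickness × cos δ = 8 × cos 49.83° = 5.2 m.

5.2 m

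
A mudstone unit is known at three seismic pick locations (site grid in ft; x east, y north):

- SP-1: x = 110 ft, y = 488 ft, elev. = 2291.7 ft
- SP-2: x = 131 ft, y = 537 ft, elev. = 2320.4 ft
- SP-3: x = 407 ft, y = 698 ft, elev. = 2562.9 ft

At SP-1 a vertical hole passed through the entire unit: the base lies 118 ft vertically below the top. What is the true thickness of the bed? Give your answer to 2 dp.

93.57 ft

Let the plane be z = a·x + b·y + c.
SP-2−SP-1: 21a + 49b = 28.7;  SP-3−SP-1: 297a + 210b = 271.2.
Solving gives a = 0.71594, b = 0.27888.
|∇z| = √(a²+b²) = 0.76834, so dip δ = arctan(0.76834) = 37.54°.
True thickness = vertical thickness × cos δ = 118 × cos 37.54° = 93.57 ft.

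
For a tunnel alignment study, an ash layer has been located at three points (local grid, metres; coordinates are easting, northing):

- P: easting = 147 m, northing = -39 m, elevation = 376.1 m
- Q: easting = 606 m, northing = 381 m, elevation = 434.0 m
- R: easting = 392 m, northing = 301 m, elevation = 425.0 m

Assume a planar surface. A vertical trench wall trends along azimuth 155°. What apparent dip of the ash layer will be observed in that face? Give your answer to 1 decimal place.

Two edge vectors: P→Q = (459, 420, 57.9), P→R = (245, 340, 48.9).
Normal n = (P→Q) × (P→R) = (852, -8259.6, 53160).
So ∂z/∂easting = −n_x/n_z = −0.01603 and ∂z/∂northing = −n_y/n_z = 0.15537.
Unit vector along 155° is (sin 155°, cos 155°) = (0.4226, -0.9063).
Slope in that direction = a·(0.4226) + b·(-0.9063) = −0.14759.
Apparent dip = arctan|0.14759| = 8.4° (true dip is 8.9°, so apparent ≤ true as expected).

8.4°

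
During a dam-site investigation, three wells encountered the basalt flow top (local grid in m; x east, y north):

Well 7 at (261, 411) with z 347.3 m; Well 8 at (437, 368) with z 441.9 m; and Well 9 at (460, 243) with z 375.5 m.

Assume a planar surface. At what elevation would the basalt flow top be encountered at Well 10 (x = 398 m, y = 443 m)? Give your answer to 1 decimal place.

Two edge vectors: Well 7→Well 8 = (176, -43, 94.6), Well 7→Well 9 = (199, -168, 28.2).
Normal n = (Well 7→Well 8) × (Well 7→Well 9) = (14680.2, 13862.2, -21011).
So ∂z/∂x = −n_x/n_z = 0.69869 and ∂z/∂y = −n_y/n_z = 0.65976.
Intercept c from Well 7: 347.3 − 182.36 − 271.16 = −106.22.
At (398, 443): z = 278.1 + 292.3 − 106.22 = 464.1 m.

464.1 m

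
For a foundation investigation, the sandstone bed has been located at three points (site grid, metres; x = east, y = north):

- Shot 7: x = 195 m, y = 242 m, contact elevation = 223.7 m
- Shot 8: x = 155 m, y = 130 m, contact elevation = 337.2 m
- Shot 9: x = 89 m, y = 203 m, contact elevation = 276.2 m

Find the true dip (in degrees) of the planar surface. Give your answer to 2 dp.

44.23°

Let the plane be z = a·x + b·y + c.
Shot 8−Shot 7: −40a − 112b = 113.5;  Shot 9−Shot 7: −106a − 39b = 52.5.
Solving gives a = −0.14095, b = −0.96305.
Gradient magnitude |∇z| = √(a² + b²) = √(0.01987 + 0.92747) = 0.97331.
True dip = arctan(0.97331) = 44.23°, dipping toward N (azimuth ≈ 008°).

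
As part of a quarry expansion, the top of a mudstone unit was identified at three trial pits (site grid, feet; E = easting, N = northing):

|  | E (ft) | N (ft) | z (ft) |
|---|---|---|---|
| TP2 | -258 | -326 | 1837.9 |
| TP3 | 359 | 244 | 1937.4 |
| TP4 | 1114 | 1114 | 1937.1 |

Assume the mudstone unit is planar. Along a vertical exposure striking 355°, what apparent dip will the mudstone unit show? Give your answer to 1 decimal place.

37.8°

Let the plane be z = a·E + b·N + c.
TP3−TP2: 617a + 570b = 99.5;  TP4−TP2: 1372a + 1440b = 99.2.
Solving gives a = 0.81488, b = −0.70751.
Unit vector along 355° is (sin 355°, cos 355°) = (-0.0872, 0.9962).
Slope in that direction = a·(-0.0872) + b·(0.9962) = −0.77584.
Apparent dip = arctan|0.77584| = 37.8° (true dip is 47.2°, so apparent ≤ true as expected).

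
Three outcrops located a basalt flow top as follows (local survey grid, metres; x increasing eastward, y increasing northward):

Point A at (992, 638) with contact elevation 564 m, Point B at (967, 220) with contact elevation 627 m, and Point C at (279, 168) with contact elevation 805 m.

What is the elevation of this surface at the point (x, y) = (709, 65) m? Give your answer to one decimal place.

Two edge vectors: Point A→Point B = (-25, -418, 63), Point A→Point C = (-713, -470, 241).
Normal n = (Point A→Point B) × (Point A→Point C) = (-71128, -38894, -286284).
So ∂z/∂x = −n_x/n_z = −0.24845 and ∂z/∂y = −n_y/n_z = −0.13586.
Intercept c from Point A: 564 + 246.46 + 86.68 = 897.14.
At (709, 65): z = −176.2 − 8.8 + 897.14 = 712.2 m.

712.2 m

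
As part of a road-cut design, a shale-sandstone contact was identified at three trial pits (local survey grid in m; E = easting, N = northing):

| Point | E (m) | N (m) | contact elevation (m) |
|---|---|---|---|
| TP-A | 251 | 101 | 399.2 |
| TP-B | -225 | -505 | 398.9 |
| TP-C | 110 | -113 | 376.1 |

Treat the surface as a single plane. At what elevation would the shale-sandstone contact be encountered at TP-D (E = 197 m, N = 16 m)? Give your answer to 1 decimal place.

388.3 m

Two edge vectors: TP-A→TP-B = (-476, -606, -0.3), TP-A→TP-C = (-141, -214, -23.1).
Normal n = (TP-A→TP-B) × (TP-A→TP-C) = (13934.4, -10953.3, 16418).
So ∂z/∂E = −n_x/n_z = −0.84873 and ∂z/∂N = −n_y/n_z = 0.66715.
Intercept c from TP-A: 399.2 + 213.03 − 67.38 = 544.85.
At (197, 16): z = −167.2 + 10.7 + 544.85 = 388.3 m.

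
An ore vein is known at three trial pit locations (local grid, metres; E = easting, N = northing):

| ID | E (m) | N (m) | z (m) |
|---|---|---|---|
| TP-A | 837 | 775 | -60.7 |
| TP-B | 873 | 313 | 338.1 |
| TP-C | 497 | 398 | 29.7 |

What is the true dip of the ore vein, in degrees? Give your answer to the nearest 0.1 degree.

Two edge vectors: TP-A→TP-B = (36, -462, 398.8), TP-A→TP-C = (-340, -377, 90.4).
Normal n = (TP-A→TP-B) × (TP-A→TP-C) = (108582.8, -138846.4, -170652).
So ∂z/∂E = −n_x/n_z = 0.63628 and ∂z/∂N = −n_y/n_z = −0.81362.
Gradient magnitude |∇z| = √(a² + b²) = √(0.40485 + 0.66198) = 1.03288.
True dip = arctan(1.03288) = 45.9°, dipping toward NW (azimuth ≈ 322°).

45.9°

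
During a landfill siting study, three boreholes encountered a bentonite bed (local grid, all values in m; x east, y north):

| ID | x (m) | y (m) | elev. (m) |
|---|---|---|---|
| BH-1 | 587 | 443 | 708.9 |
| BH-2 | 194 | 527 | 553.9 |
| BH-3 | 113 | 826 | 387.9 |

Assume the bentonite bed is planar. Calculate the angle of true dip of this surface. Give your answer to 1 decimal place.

29.2°

Two edge vectors: BH-1→BH-2 = (-393, 84, -155), BH-1→BH-3 = (-474, 383, -321).
Normal n = (BH-1→BH-2) × (BH-1→BH-3) = (32401, -52683, -110703).
So ∂z/∂x = −n_x/n_z = 0.29268 and ∂z/∂y = −n_y/n_z = −0.47589.
Gradient magnitude |∇z| = √(a² + b²) = √(0.08566 + 0.22648) = 0.55869.
True dip = arctan(0.55869) = 29.2°, dipping toward NNW (azimuth ≈ 328°).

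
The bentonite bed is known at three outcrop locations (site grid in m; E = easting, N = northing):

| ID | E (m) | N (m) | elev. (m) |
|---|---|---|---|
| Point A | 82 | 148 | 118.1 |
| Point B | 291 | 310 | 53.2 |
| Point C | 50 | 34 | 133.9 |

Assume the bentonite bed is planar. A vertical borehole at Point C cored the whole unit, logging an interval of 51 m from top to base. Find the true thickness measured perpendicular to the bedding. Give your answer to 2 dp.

Let the plane be z = a·E + b·N + c.
Point B−Point A: 209a + 162b = −64.9;  Point C−Point A: −32a − 114b = 15.8.
Solving gives a = −0.25958, b = −0.06573.
|∇z| = √(a²+b²) = 0.26777, so dip δ = arctan(0.26777) = 14.99°.
True thickness = vertical thickness × cos δ = 51 × cos 14.99° = 49.26 m.

49.26 m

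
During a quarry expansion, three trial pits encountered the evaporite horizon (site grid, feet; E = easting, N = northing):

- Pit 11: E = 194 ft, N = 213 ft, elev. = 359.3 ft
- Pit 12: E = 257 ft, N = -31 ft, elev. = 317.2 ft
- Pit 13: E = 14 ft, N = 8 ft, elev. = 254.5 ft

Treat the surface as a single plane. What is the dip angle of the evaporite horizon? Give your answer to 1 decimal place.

21.2°

Two edge vectors: Pit 11→Pit 12 = (63, -244, -42.1), Pit 11→Pit 13 = (-180, -205, -104.8).
Normal n = (Pit 11→Pit 12) × (Pit 11→Pit 13) = (16940.7, 14180.4, -56835).
So ∂z/∂E = −n_x/n_z = 0.29807 and ∂z/∂N = −n_y/n_z = 0.24950.
Gradient magnitude |∇z| = √(a² + b²) = √(0.08884 + 0.06225) = 0.38871.
True dip = arctan(0.38871) = 21.2°, dipping toward SW (azimuth ≈ 230°).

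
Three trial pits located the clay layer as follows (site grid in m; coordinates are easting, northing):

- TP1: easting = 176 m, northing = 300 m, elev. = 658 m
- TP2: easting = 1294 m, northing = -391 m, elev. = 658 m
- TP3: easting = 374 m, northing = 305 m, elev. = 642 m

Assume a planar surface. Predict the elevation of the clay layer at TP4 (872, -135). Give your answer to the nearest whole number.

Let the plane be z = a·easting + b·northing + c.
TP2−TP1: 1118a − 691b = 0;  TP3−TP1: 198a + 5b = −16.
Solving gives a = −0.07764, b = −0.12561.
Then c = 658 − a·176 − b·300 = 709.35.
At (872, -135): z = −67.7 + 17.0 + 709.35 = 658.6 m.

659 m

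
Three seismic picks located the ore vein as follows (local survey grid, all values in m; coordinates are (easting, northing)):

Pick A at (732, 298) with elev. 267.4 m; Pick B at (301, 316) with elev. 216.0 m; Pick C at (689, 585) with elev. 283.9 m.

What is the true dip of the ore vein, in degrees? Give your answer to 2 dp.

Two edge vectors: Pick A→Pick B = (-431, 18, -51.4), Pick A→Pick C = (-43, 287, 16.5).
Normal n = (Pick A→Pick B) × (Pick A→Pick C) = (15048.8, 9321.7, -122923).
So ∂z/∂E = −n_x/n_z = 0.12242 and ∂z/∂N = −n_y/n_z = 0.07583.
Gradient magnitude |∇z| = √(a² + b²) = √(0.01499 + 0.00575) = 0.14401.
True dip = arctan(0.14401) = 8.19°, dipping toward WSW (azimuth ≈ 238°).

8.19°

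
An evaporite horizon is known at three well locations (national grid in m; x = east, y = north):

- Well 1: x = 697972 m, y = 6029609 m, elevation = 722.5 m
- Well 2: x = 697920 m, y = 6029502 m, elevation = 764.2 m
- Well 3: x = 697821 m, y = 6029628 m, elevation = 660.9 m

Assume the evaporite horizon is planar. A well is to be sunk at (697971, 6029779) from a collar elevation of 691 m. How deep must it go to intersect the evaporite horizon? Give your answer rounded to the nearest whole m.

Two edge vectors: Well 1→Well 2 = (-52, -107, 41.7), Well 1→Well 3 = (-151, 19, -61.6).
Normal n = (Well 1→Well 2) × (Well 1→Well 3) = (5798.9, -9499.9, -17145).
So ∂z/∂x = −n_x/n_z = 0.33822689 and ∂z/∂y = −n_y/n_z = −0.55409157.
Intercept c from Well 1: 722.5 − 236072.90 + 3340955.53 = 3105605.13.
At (697971, 6029779): z_contact = 236072.6 − 3341049.7 + 3105605.13 = 628.0 m.
Depth below ground = 691 − 628.0 = 63 m.

63 m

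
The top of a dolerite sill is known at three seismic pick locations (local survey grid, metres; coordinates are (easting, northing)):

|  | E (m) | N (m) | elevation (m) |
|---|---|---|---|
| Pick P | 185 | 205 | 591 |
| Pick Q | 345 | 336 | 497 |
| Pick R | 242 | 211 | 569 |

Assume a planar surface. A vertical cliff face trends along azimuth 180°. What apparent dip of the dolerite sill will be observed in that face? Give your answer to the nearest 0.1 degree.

Two edge vectors: Pick P→Pick Q = (160, 131, -94), Pick P→Pick R = (57, 6, -22).
Normal n = (Pick P→Pick Q) × (Pick P→Pick R) = (-2318, -1838, -6507).
So ∂z/∂E = −n_x/n_z = −0.35623 and ∂z/∂N = −n_y/n_z = −0.28247.
Unit vector along 180° is (sin 180°, cos 180°) = (0.0000, -1.0000).
Slope in that direction = a·(0.0000) + b·(-1.0000) = 0.28247.
Apparent dip = arctan|0.28247| = 15.8° (true dip is 24.4°, so apparent ≤ true as expected).

15.8°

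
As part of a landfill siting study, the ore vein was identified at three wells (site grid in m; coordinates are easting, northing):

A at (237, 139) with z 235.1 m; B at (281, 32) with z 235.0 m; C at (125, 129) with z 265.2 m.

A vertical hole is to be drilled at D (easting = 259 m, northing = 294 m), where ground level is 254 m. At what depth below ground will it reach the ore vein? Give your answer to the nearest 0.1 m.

41.0 m

Two edge vectors: A→B = (44, -107, -0.1), A→C = (-112, -10, 30.1).
Normal n = (A→B) × (A→C) = (-3221.7, -1313.2, -12424).
So ∂z/∂easting = −n_x/n_z = −0.25931 and ∂z/∂northing = −n_y/n_z = −0.10570.
Intercept c from A: 235.1 + 61.46 + 14.69 = 311.25.
At (259, 294): z_contact = −67.16 − 31.08 + 311.25 = 213.01 m.
Depth below ground = 254 − 213.01 = 41.0 m.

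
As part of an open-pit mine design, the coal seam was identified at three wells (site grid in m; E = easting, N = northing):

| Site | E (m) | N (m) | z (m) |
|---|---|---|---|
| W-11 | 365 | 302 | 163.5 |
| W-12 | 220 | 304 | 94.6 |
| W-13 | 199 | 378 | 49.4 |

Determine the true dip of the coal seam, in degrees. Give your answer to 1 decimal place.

Let the plane be z = a·E + b·N + c.
W-12−W-11: −145a + 2b = −68.9;  W-13−W-11: −166a + 76b = −114.1.
Solving gives a = 0.46858, b = −0.47783.
Gradient magnitude |∇z| = √(a² + b²) = √(0.21957 + 0.22833) = 0.66925.
True dip = arctan(0.66925) = 33.8°, dipping toward NW (azimuth ≈ 316°).

33.8°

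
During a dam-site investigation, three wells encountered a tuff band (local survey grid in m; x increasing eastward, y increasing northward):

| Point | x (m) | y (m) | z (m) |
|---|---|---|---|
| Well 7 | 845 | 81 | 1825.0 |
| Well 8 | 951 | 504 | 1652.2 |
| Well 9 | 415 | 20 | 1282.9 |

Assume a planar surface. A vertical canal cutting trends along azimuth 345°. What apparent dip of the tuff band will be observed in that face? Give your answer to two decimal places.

Two edge vectors: Well 7→Well 8 = (106, 423, -172.8), Well 7→Well 9 = (-430, -61, -542.1).
Normal n = (Well 7→Well 8) × (Well 7→Well 9) = (-239849.1, 131766.6, 175424).
So ∂z/∂x = −n_x/n_z = 1.36725 and ∂z/∂y = −n_y/n_z = −0.75113.
Unit vector along 345° is (sin 345°, cos 345°) = (-0.2588, 0.9659).
Slope in that direction = a·(-0.2588) + b·(0.9659) = −1.07941.
Apparent dip = arctan|1.07941| = 47.19° (true dip is 57.3°, so apparent ≤ true as expected).

47.19°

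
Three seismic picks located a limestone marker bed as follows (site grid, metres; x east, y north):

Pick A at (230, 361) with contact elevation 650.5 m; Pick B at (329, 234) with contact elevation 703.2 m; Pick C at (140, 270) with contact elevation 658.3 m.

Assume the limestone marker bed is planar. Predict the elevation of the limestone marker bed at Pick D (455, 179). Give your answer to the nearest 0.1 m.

741.5 m

Two edge vectors: Pick A→Pick B = (99, -127, 52.7), Pick A→Pick C = (-90, -91, 7.8).
Normal n = (Pick A→Pick B) × (Pick A→Pick C) = (3805.1, -5515.2, -20439).
So ∂z/∂x = −n_x/n_z = 0.18617 and ∂z/∂y = −n_y/n_z = −0.26984.
Intercept c from Pick A: 650.5 − 42.82 + 97.41 = 705.09.
At (455, 179): z = 84.7 − 48.3 + 705.09 = 741.5 m.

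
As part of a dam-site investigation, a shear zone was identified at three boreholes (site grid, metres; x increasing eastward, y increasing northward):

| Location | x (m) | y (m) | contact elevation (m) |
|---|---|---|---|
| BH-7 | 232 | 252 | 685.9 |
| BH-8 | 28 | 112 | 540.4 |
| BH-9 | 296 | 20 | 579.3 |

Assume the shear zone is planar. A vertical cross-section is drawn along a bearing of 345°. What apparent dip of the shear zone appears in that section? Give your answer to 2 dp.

24.06°

Let the plane be z = a·x + b·y + c.
BH-8−BH-7: −204a − 140b = −145.5;  BH-9−BH-7: 64a − 232b = −106.6.
Solving gives a = 0.33457, b = 0.55178.
Unit vector along 345° is (sin 345°, cos 345°) = (-0.2588, 0.9659).
Slope in that direction = a·(-0.2588) + b·(0.9659) = 0.44638.
Apparent dip = arctan|0.44638| = 24.06° (true dip is 32.8°, so apparent ≤ true as expected).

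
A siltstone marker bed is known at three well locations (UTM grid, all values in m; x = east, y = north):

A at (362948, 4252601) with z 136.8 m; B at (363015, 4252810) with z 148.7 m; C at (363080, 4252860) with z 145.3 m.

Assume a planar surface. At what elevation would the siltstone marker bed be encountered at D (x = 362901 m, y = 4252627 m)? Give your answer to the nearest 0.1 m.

145.3 m

Two edge vectors: A→B = (67, 209, 11.9), A→C = (132, 259, 8.5).
Normal n = (A→B) × (A→C) = (-1305.6, 1001.3, -10235).
So ∂z/∂x = −n_x/n_z = −0.127562286 and ∂z/∂y = −n_y/n_z = 0.097830972.
Intercept c from A: 136.8 + 46298.48 − 416036.09 = −369600.81.
At (362901, 4252627): z = −46292.5 + 416038.6 − 369600.81 = 145.3 m.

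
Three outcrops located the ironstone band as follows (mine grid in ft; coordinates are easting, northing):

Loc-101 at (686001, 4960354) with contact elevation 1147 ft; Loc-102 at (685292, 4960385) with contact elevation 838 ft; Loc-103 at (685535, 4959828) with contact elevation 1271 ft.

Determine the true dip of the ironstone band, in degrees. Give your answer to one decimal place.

Let the plane be z = a·easting + b·northing + c.
Loc-102−Loc-101: −709a + 31b = −309;  Loc-103−Loc-101: −466a − 526b = 124.
Solving gives a = 0.40965, b = −0.59866.
Gradient magnitude |∇z| = √(a² + b²) = √(0.16781 + 0.35840) = 0.72540.
True dip = arctan(0.72540) = 36.0°, dipping toward NW (azimuth ≈ 326°).

36.0°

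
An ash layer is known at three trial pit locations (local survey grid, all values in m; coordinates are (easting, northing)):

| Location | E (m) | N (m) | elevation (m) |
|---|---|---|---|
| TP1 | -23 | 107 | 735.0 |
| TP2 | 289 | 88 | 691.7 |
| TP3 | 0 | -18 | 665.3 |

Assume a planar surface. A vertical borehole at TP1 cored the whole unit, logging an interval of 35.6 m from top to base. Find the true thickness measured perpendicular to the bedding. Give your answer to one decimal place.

Two edge vectors: TP1→TP2 = (312, -19, -43.3), TP1→TP3 = (23, -125, -69.7).
Normal n = (TP1→TP2) × (TP1→TP3) = (-4088.2, 20750.5, -38563).
So ∂z/∂E = −n_x/n_z = −0.10601 and ∂z/∂N = −n_y/n_z = 0.53809.
|∇z| = √(a²+b²) = 0.54844, so dip δ = arctan(0.54844) = 28.74°.
True thickness = vertical thickness × cos δ = 35.6 × cos 28.74° = 31.2 m.

31.2 m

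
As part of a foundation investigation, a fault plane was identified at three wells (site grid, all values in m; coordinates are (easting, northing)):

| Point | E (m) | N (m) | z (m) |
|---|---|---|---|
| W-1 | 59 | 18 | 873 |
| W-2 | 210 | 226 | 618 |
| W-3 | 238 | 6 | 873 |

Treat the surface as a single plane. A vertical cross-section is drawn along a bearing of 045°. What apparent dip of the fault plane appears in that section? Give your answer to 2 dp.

41.41°

Let the plane be z = a·E + b·N + c.
W-2−W-1: 151a + 208b = −255;  W-3−W-1: 179a − 12b = 0.
Solving gives a = −0.07837, b = −1.16907.
Unit vector along 045° is (sin 45°, cos 45°) = (0.7071, 0.7071).
Slope in that direction = a·(0.7071) + b·(0.7071) = −0.88207.
Apparent dip = arctan|0.88207| = 41.41° (true dip is 49.5°, so apparent ≤ true as expected).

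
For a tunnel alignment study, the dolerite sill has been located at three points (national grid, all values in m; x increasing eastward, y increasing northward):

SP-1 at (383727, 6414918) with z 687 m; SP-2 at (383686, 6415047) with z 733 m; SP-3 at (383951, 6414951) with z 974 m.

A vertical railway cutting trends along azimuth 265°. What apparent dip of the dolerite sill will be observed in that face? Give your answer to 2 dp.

Two edge vectors: SP-1→SP-2 = (-41, 129, 46), SP-1→SP-3 = (224, 33, 287).
Normal n = (SP-1→SP-2) × (SP-1→SP-3) = (35505, 22071, -30249).
So ∂z/∂x = −n_x/n_z = 1.17376 and ∂z/∂y = −n_y/n_z = 0.72964.
Unit vector along 265° is (sin 265°, cos 265°) = (-0.9962, -0.0872).
Slope in that direction = a·(-0.9962) + b·(-0.0872) = −1.23288.
Apparent dip = arctan|1.23288| = 50.95° (true dip is 54.1°, so apparent ≤ true as expected).

50.95°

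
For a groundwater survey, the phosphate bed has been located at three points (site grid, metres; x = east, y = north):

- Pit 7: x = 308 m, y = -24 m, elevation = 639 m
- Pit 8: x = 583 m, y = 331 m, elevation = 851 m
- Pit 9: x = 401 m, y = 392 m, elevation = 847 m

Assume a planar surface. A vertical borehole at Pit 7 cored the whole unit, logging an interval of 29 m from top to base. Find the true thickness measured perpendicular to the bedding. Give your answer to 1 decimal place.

26.0 m

Two edge vectors: Pit 7→Pit 8 = (275, 355, 212), Pit 7→Pit 9 = (93, 416, 208).
Normal n = (Pit 7→Pit 8) × (Pit 7→Pit 9) = (-14352, -37484, 81385).
So ∂z/∂x = −n_x/n_z = 0.17635 and ∂z/∂y = −n_y/n_z = 0.46058.
|∇z| = √(a²+b²) = 0.49318, so dip δ = arctan(0.49318) = 26.25°.
True thickness = vertical thickness × cos δ = 29 × cos 26.25° = 26.0 m.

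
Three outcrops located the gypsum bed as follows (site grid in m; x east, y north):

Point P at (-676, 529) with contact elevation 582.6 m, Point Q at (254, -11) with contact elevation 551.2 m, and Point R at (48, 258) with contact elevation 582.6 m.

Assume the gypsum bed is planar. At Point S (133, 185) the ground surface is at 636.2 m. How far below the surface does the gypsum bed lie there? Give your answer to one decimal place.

Two edge vectors: Point P→Point Q = (930, -540, -31.4), Point P→Point R = (724, -271, 0).
Normal n = (Point P→Point Q) × (Point P→Point R) = (-8509.4, -22733.6, 138930).
So ∂z/∂x = −n_x/n_z = 0.06125 and ∂z/∂y = −n_y/n_z = 0.16363.
Intercept c from Point P: 582.6 + 41.40 − 86.56 = 537.44.
At (133, 185): z_contact = 8.15 + 30.27 + 537.44 = 575.86 m.
Depth below ground = 636.2 − 575.86 = 60.3 m.

60.3 m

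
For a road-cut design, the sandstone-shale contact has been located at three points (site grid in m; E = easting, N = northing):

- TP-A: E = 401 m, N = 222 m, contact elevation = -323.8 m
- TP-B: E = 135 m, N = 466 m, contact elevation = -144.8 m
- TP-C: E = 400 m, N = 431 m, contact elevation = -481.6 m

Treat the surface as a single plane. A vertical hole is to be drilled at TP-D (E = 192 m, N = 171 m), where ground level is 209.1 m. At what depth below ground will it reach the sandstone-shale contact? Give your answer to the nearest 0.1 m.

Let the plane be z = a·E + b·N + c.
TP-B−TP-A: −266a + 244b = 179;  TP-C−TP-A: −1a + 209b = −157.8.
Solving gives a = −1.37153, b = −0.76159.
Then c = -323.8 − a·401 − b·222 = 395.26.
At (192, 171): z_contact = −263.33 − 130.23 + 395.26 = 1.69 m.
Depth below ground = 209.1 − 1.69 = 207.4 m.

207.4 m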